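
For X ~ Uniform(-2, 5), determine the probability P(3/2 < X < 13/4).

P(3/2 < X < 13/4) = ∫_{3/2}^{13/4} f(x) dx
where f(x) = \frac{1}{7}
= \frac{1}{4}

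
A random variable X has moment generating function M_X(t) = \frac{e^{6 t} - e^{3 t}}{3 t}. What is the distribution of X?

The MGF M(t) = \frac{e^{6 t} - e^{3 t}}{3 t} is the standard form for the Uniform distribution.
Comparing with the known MGF formula identifies: Uniform(3, 6)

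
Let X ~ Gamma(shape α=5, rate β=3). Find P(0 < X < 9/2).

P(0 < X < 9/2) = ∫_{0}^{9/2} f(x) dx
where f(x) = \frac{81 x^{4} e^{- 3 x}}{8}
= 1 - \frac{243155}{128 e^{\frac{27}{2}}}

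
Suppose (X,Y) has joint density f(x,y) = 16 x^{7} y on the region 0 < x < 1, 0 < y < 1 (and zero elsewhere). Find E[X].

E[X] = ∫_0^1 ∫_0^1 x × f(x,y) dy dx
= ∫_0^1 ∫_0^1 x × (16 x^{7} y) dy dx
= \frac{8}{9}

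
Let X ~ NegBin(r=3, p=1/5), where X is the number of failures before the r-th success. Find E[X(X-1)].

E[X(X-1)] = E[X² - X] = E[X²] - E[X]
E[X] = 12
E[X²] = Var(X) + (E[X])² = 60 + (12)² = 204
E[X(X-1)] = 204 - 12 = 192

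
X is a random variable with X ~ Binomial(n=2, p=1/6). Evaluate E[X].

For X ~ Binomial(n=2, p=1/6), the expected value is:
E[X] = \frac{1}{3}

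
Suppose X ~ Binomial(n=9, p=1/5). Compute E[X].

For X ~ Binomial(n=9, p=1/5), the expected value is:
E[X] = \frac{9}{5}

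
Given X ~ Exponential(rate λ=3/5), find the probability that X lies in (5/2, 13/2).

P(5/2 < X < 13/2) = ∫_{5/2}^{13/2} f(x) dx
where f(x) = \frac{3 e^{- \frac{3 x}{5}}}{5}
= - \frac{1}{e^{\frac{39}{10}}} + e^{- \frac{3}{2}}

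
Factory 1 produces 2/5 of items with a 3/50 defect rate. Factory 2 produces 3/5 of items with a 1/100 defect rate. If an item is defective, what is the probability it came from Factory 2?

Using Bayes' theorem:
P(F1) = 2/5, P(D|F1) = 3/50
P(F2) = 3/5, P(D|F2) = 1/100
P(D) = P(D|F1)P(F1) + P(D|F2)P(F2)
     = \frac{3}{100}
P(F2|D) = P(D|F2)P(F2) / P(D)
= \frac{1}{5}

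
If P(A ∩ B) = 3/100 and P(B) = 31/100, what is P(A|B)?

P(A|B) = P(A ∩ B) / P(B)
= (3/100) / (31/100)
= 3/31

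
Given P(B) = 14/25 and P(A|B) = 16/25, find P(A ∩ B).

By definition, P(A|B) = P(A ∩ B) / P(B)
So P(A ∩ B) = P(A|B) × P(B)
= 16/25 × 14/25
= 224/625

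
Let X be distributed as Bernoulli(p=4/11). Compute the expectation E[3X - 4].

For X ~ Bernoulli(p=4/11):
E[X] = \frac{4}{11}
E[3X - 4] = 3 × E[X] - 4 = - \frac{32}{11}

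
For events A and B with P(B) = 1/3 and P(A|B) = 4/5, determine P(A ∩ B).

By definition, P(A|B) = P(A ∩ B) / P(B)
So P(A ∩ B) = P(A|B) × P(B)
= 4/5 × 1/3
= 4/15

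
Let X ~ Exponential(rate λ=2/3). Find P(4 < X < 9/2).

P(4 < X < 9/2) = ∫_{4}^{9/2} f(x) dx
where f(x) = \frac{2 e^{- \frac{2 x}{3}}}{3}
= - \frac{1}{e^{3}} + e^{- \frac{8}{3}}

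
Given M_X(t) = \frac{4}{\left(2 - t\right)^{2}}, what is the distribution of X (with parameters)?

The MGF M(t) = \frac{4}{\left(2 - t\right)^{2}} is the standard form for the Gamma distribution.
Comparing with the known MGF formula identifies: Gamma(shape α=2, rate β=2)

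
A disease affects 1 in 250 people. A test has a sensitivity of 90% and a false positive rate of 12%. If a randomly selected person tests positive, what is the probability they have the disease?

Let D = the rare event, + = positive/flagged.
P(D) = 1/250
P(+|D) = 90/100 = 9/10
P(+|D') = 12/100 = 3/25
P(+) = P(+|D)P(D) + P(+|D')P(D')
     = \frac{9}{10} × \frac{1}{250} + \frac{3}{25} × \frac{249}{250}
     = \frac{1539}{12500}
P(D|+) = P(+|D)P(D)/P(+) = \frac{5}{171}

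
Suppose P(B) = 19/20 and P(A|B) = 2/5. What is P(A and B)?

By definition, P(A|B) = P(A ∩ B) / P(B)
So P(A ∩ B) = P(A|B) × P(B)
= 2/5 × 19/20
= 19/50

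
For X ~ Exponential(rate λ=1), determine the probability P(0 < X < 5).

P(0 < X < 5) = ∫_{0}^{5} f(x) dx
where f(x) = e^{- x}
= 1 - e^{-5}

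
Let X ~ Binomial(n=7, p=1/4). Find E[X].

For X ~ Binomial(n=7, p=1/4), the expected value is:
E[X] = \frac{7}{4}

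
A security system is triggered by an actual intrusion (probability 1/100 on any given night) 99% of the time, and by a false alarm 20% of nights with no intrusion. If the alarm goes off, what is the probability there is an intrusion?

Let D = the rare event, + = positive/flagged.
P(D) = 1/100
P(+|D) = 99/100
P(+|D') = 20/100 = 1/5
P(+) = P(+|D)P(D) + P(+|D')P(D')
     = \frac{99}{100} × \frac{1}{100} + \frac{1}{5} × \frac{99}{100}
     = \frac{2079}{10000}
P(D|+) = P(+|D)P(D)/P(+) = \frac{1}{21}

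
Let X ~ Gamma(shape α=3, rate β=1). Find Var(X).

For X ~ Gamma(shape α=3, rate β=1):
Var(X) = 3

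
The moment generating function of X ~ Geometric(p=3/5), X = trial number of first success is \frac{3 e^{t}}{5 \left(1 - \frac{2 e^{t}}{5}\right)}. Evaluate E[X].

To find E[X], compute M^(1)(0):
M^(1)(t) = \frac{3 e^{t}}{5 \left(1 - \frac{2 e^{t}}{5}\right)} + \frac{6 e^{2 t}}{25 \left(1 - \frac{2 e^{t}}{5}\right)^{2}}
M^(1)(0) = \frac{5}{3}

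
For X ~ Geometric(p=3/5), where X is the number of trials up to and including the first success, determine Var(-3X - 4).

For X ~ Geometric(p=3/5), where X is the number of trials up to and including the first success:
Var(X) = \frac{10}{9}
Var(-3X - 4) = (-3)² × Var(X) = 9 × \frac{10}{9} = 10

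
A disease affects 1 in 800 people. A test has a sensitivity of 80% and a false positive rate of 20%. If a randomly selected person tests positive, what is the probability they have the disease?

Let D = the rare event, + = positive/flagged.
P(D) = 1/800
P(+|D) = 80/100 = 4/5
P(+|D') = 20/100 = 1/5
P(+) = P(+|D)P(D) + P(+|D')P(D')
     = \frac{4}{5} × \frac{1}{800} + \frac{1}{5} × \frac{799}{800}
     = \frac{803}{4000}
P(D|+) = P(+|D)P(D)/P(+) = \frac{4}{803}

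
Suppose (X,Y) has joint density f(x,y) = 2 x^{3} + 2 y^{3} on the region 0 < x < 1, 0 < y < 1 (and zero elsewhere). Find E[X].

E[X] = ∫_0^1 ∫_0^1 x × f(x,y) dy dx
= ∫_0^1 ∫_0^1 x × (2 x^{3} + 2 y^{3}) dy dx
= \frac{13}{20}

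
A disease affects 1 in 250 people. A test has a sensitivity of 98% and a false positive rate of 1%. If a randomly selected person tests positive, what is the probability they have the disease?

Let D = the rare event, + = positive/flagged.
P(D) = 1/250
P(+|D) = 98/100 = 49/50
P(+|D') = 1/100
P(+) = P(+|D)P(D) + P(+|D')P(D')
     = \frac{49}{50} × \frac{1}{250} + \frac{1}{100} × \frac{249}{250}
     = \frac{347}{25000}
P(D|+) = P(+|D)P(D)/P(+) = \frac{98}{347}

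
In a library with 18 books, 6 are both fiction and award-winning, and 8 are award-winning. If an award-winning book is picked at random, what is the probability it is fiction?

P(A ∩ B) = 6/18 = 1/3
P(B) = 8/18 = 4/9
P(A|B) = P(A ∩ B) / P(B) = (1/3) / (4/9) = 3/4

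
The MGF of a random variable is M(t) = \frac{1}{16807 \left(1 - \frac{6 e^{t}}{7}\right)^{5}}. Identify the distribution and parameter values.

The MGF M(t) = \frac{1}{16807 \left(1 - \frac{6 e^{t}}{7}\right)^{5}} is the standard form for the NegativeBinomial distribution.
Comparing with the known MGF formula identifies: NegBin(r=5, p=1/7), X = failures before r-th success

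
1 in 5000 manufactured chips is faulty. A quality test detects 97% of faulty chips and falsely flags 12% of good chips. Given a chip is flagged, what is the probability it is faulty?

Let D = the rare event, + = positive/flagged.
P(D) = 1/5000
P(+|D) = 97/100
P(+|D') = 12/100 = 3/25
P(+) = P(+|D)P(D) + P(+|D')P(D')
     = \frac{97}{100} × \frac{1}{5000} + \frac{3}{25} × \frac{4999}{5000}
     = \frac{12017}{100000}
P(D|+) = P(+|D)P(D)/P(+) = \frac{97}{60085}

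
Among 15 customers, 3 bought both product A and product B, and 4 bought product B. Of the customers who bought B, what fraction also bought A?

P(A ∩ B) = 3/15 = 1/5
P(B) = 4/15
P(A|B) = P(A ∩ B) / P(B) = (1/5) / (4/15) = 3/4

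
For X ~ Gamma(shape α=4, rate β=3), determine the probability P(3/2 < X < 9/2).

P(3/2 < X < 9/2) = ∫_{3/2}^{9/2} f(x) dx
where f(x) = \frac{27 x^{3} e^{- 3 x}}{2}
= \frac{-8251 + 493 e^{9}}{16 e^{\frac{27}{2}}}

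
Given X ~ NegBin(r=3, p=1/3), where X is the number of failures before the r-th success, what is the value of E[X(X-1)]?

E[X(X-1)] = E[X² - X] = E[X²] - E[X]
E[X] = 6
E[X²] = Var(X) + (E[X])² = 18 + (6)² = 54
E[X(X-1)] = 54 - 6 = 48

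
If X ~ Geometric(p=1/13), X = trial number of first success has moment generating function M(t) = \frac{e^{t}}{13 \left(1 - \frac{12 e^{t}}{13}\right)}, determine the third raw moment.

To find E[X^3], compute M^(3)(0):
M^(1)(t) = \frac{e^{t}}{13 \left(1 - \frac{12 e^{t}}{13}\right)} + \frac{12 e^{2 t}}{169 \left(1 - \frac{12 e^{t}}{13}\right)^{2}}
M^(2)(t) = \frac{e^{t}}{13 \left(1 - \frac{12 e^{t}}{13}\right)} + \frac{36 e^{2 t}}{169 \left(1 - \frac{12 e^{t}}{13}\right)^{2}} + \frac{288 e^{3 t}}{2197 \left(1 - \frac{12 e^{t}}{13}\right)^{3}}
M^(3)(t) = \frac{e^{t}}{13 \left(1 - \frac{12 e^{t}}{13}\right)} + \frac{84 e^{2 t}}{169 \left(1 - \frac{12 e^{t}}{13}\right)^{2}} + \frac{1728 e^{3 t}}{2197 \left(1 - \frac{12 e^{t}}{13}\right)^{3}} + \frac{10368 e^{4 t}}{28561 \left(1 - \frac{12 e^{t}}{13}\right)^{4}}
M^(3)(0) = 12181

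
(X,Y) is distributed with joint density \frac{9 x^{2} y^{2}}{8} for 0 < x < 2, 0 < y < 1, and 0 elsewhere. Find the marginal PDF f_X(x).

f_X(x) = ∫_0^1 f(x,y) dy
= ∫_0^1 \frac{9 x^{2} y^{2}}{8} dy
= \frac{3 x^{2}}{8} for 0 < x < 2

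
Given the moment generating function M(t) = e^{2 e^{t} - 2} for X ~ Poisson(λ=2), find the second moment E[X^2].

To find E[X^2], compute M^(2)(0):
M^(1)(t) = 2 e^{t} e^{2 e^{t} - 2}
M^(2)(t) = 4 e^{2 t} e^{2 e^{t} - 2} + 2 e^{t} e^{2 e^{t} - 2}
M^(2)(0) = 6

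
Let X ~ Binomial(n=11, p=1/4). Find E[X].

For X ~ Binomial(n=11, p=1/4), the expected value is:
E[X] = \frac{11}{4}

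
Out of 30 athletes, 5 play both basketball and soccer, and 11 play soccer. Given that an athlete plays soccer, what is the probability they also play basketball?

P(A ∩ B) = 5/30 = 1/6
P(B) = 11/30
P(A|B) = P(A ∩ B) / P(B) = (1/6) / (11/30) = 5/11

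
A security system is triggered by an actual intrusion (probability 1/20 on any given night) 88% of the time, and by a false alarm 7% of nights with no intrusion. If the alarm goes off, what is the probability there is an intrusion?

Let D = the rare event, + = positive/flagged.
P(D) = 1/20
P(+|D) = 88/100 = 22/25
P(+|D') = 7/100
P(+) = P(+|D)P(D) + P(+|D')P(D')
     = \frac{22}{25} × \frac{1}{20} + \frac{7}{100} × \frac{19}{20}
     = \frac{221}{2000}
P(D|+) = P(+|D)P(D)/P(+) = \frac{88}{221}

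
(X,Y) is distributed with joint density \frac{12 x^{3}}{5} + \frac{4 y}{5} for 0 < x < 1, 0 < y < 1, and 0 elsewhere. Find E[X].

E[X] = ∫_0^1 ∫_0^1 x × f(x,y) dy dx
= ∫_0^1 ∫_0^1 x × (\frac{12 x^{3}}{5} + \frac{4 y}{5}) dy dx
= \frac{17}{25}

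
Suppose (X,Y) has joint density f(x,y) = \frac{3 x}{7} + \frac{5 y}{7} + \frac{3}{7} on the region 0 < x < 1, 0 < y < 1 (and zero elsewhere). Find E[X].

E[X] = ∫_0^1 ∫_0^1 x × f(x,y) dy dx
= ∫_0^1 ∫_0^1 x × (\frac{3 x}{7} + \frac{5 y}{7} + \frac{3}{7}) dy dx
= \frac{15}{28}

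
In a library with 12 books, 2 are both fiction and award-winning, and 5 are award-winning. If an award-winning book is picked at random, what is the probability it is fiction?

P(A ∩ B) = 2/12 = 1/6
P(B) = 5/12
P(A|B) = P(A ∩ B) / P(B) = (1/6) / (5/12) = 2/5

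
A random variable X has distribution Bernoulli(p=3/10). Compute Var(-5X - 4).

For X ~ Bernoulli(p=3/10):
Var(X) = \frac{21}{100}
Var(-5X - 4) = (-5)² × Var(X) = 25 × \frac{21}{100} = \frac{21}{4}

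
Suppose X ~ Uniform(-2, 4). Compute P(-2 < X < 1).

P(-2 < X < 1) = ∫_{-2}^{1} f(x) dx
where f(x) = \frac{1}{6}
= \frac{1}{2}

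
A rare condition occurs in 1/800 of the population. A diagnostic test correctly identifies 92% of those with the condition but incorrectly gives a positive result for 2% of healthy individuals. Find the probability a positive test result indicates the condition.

Let D = the rare event, + = positive/flagged.
P(D) = 1/800
P(+|D) = 92/100 = 23/25
P(+|D') = 2/100 = 1/50
P(+) = P(+|D)P(D) + P(+|D')P(D')
     = \frac{23}{25} × \frac{1}{800} + \frac{1}{50} × \frac{799}{800}
     = \frac{169}{8000}
P(D|+) = P(+|D)P(D)/P(+) = \frac{46}{845}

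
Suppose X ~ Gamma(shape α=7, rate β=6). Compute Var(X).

For X ~ Gamma(shape α=7, rate β=6):
Var(X) = \frac{7}{36}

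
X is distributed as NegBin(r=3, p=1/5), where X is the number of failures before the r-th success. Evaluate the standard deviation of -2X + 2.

For X ~ NegBin(r=3, p=1/5), where X is the number of failures before the r-th success:
Var(X) = 60
SD(X) = √(Var(X)) = √(60) = 2 \sqrt{15}
SD(-2X + 2) = |-2| × SD(X) = 2 × 2 \sqrt{15} = 4 \sqrt{15}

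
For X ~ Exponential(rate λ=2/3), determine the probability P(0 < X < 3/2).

P(0 < X < 3/2) = ∫_{0}^{3/2} f(x) dx
where f(x) = \frac{2 e^{- \frac{2 x}{3}}}{3}
= 1 - e^{-1}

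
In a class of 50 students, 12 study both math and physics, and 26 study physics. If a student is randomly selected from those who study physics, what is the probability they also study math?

P(A ∩ B) = 12/50 = 6/25
P(B) = 26/50 = 13/25
P(A|B) = P(A ∩ B) / P(B) = (6/25) / (13/25) = 6/13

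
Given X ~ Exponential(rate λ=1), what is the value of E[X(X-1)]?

E[X(X-1)] = E[X² - X] = E[X²] - E[X]
E[X] = 1
E[X²] = Var(X) + (E[X])² = 1 + (1)² = 2
E[X(X-1)] = 2 - 1 = 1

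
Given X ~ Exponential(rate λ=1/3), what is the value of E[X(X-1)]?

E[X(X-1)] = E[X² - X] = E[X²] - E[X]
E[X] = 3
E[X²] = Var(X) + (E[X])² = 9 + (3)² = 18
E[X(X-1)] = 18 - 3 = 15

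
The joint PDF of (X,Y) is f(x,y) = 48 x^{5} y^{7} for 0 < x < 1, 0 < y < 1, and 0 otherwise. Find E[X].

E[X] = ∫_0^1 ∫_0^1 x × f(x,y) dy dx
= ∫_0^1 ∫_0^1 x × (48 x^{5} y^{7}) dy dx
= \frac{6}{7}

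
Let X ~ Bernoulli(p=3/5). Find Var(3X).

For X ~ Bernoulli(p=3/5):
Var(X) = \frac{6}{25}
Var(3X) = (3)² × Var(X) = 9 × \frac{6}{25} = \frac{54}{25}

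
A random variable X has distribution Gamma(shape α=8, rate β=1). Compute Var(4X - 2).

For X ~ Gamma(shape α=8, rate β=1):
Var(X) = 8
Var(4X - 2) = (4)² × Var(X) = 16 × 8 = 128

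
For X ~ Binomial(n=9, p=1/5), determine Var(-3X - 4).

For X ~ Binomial(n=9, p=1/5):
Var(X) = \frac{36}{25}
Var(-3X - 4) = (-3)² × Var(X) = 9 × \frac{36}{25} = \frac{324}{25}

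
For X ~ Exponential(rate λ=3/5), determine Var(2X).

For X ~ Exponential(rate λ=3/5):
Var(X) = \frac{25}{9}
Var(2X) = (2)² × Var(X) = 4 × \frac{25}{9} = \frac{100}{9}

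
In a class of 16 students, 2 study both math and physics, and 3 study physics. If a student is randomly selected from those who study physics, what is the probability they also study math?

P(A ∩ B) = 2/16 = 1/8
P(B) = 3/16
P(A|B) = P(A ∩ B) / P(B) = (1/8) / (3/16) = 2/3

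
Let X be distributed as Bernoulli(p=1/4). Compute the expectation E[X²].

Using the identity E[X²] = Var(X) + (E[X])²:
E[X] = \frac{1}{4}
Var(X) = \frac{3}{16}
E[X²] = \frac{3}{16} + (\frac{1}{4})²
= \frac{1}{4}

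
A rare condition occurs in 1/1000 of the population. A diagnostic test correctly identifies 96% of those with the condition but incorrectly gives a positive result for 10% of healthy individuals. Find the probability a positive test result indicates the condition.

Let D = the rare event, + = positive/flagged.
P(D) = 1/1000
P(+|D) = 96/100 = 24/25
P(+|D') = 10/100 = 1/10
P(+) = P(+|D)P(D) + P(+|D')P(D')
     = \frac{24}{25} × \frac{1}{1000} + \frac{1}{10} × \frac{999}{1000}
     = \frac{5043}{50000}
P(D|+) = P(+|D)P(D)/P(+) = \frac{16}{1681}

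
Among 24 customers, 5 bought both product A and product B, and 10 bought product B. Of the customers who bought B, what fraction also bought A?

P(A ∩ B) = 5/24
P(B) = 10/24 = 5/12
P(A|B) = P(A ∩ B) / P(B) = (5/24) / (5/12) = 1/2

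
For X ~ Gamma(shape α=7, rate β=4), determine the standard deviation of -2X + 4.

For X ~ Gamma(shape α=7, rate β=4):
Var(X) = \frac{7}{16}
SD(X) = √(Var(X)) = √(\frac{7}{16}) = \frac{\sqrt{7}}{4}
SD(-2X + 4) = |-2| × SD(X) = 2 × \frac{\sqrt{7}}{4} = \frac{\sqrt{7}}{2}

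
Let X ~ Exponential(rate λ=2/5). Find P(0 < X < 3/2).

P(0 < X < 3/2) = ∫_{0}^{3/2} f(x) dx
where f(x) = \frac{2 e^{- \frac{2 x}{5}}}{5}
= 1 - e^{- \frac{3}{5}}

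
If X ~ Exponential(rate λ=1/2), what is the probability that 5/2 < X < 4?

P(5/2 < X < 4) = ∫_{5/2}^{4} f(x) dx
where f(x) = \frac{e^{- \frac{x}{2}}}{2}
= - \frac{1}{e^{2}} + e^{- \frac{5}{4}}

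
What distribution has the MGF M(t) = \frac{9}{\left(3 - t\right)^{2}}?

The MGF M(t) = \frac{9}{\left(3 - t\right)^{2}} is the standard form for the Gamma distribution.
Comparing with the known MGF formula identifies: Gamma(shape α=2, rate β=3)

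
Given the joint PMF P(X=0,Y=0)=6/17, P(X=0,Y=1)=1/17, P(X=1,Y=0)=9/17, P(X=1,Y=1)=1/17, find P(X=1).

P(X=1) = P(X=1,Y=0) + P(X=1,Y=1)
= 9/17 + 1/17
= 10/17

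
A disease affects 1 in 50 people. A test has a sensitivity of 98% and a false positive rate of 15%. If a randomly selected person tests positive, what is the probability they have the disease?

Let D = the rare event, + = positive/flagged.
P(D) = 1/50
P(+|D) = 98/100 = 49/50
P(+|D') = 15/100 = 3/20
P(+) = P(+|D)P(D) + P(+|D')P(D')
     = \frac{49}{50} × \frac{1}{50} + \frac{3}{20} × \frac{49}{50}
     = \frac{833}{5000}
P(D|+) = P(+|D)P(D)/P(+) = \frac{2}{17}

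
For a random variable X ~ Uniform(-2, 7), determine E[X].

For X ~ Uniform(-2, 7), the expected value is:
E[X] = \frac{5}{2}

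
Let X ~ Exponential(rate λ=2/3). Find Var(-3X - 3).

For X ~ Exponential(rate λ=2/3):
Var(X) = \frac{9}{4}
Var(-3X - 3) = (-3)² × Var(X) = 9 × \frac{9}{4} = \frac{81}{4}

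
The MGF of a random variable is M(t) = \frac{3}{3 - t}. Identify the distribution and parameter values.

The MGF M(t) = \frac{3}{3 - t} is the standard form for the Exponential distribution.
Comparing with the known MGF formula identifies: Exponential(rate λ=3)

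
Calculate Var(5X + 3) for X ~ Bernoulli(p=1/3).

For X ~ Bernoulli(p=1/3):
Var(X) = \frac{2}{9}
Var(5X + 3) = (5)² × Var(X) = 25 × \frac{2}{9} = \frac{50}{9}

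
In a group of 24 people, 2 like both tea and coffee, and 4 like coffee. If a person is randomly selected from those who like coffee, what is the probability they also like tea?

P(A ∩ B) = 2/24 = 1/12
P(B) = 4/24 = 1/6
P(A|B) = P(A ∩ B) / P(B) = (1/12) / (1/6) = 1/2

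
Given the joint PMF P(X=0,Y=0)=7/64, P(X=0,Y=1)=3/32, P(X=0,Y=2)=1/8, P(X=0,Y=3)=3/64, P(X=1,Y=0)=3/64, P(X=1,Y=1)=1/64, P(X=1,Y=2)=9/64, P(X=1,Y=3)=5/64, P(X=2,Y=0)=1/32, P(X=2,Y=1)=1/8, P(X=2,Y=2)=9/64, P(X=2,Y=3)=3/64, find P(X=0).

P(X=0) = P(X=0,Y=0) + P(X=0,Y=1) + P(X=0,Y=2) + P(X=0,Y=3)
= 7/64 + 3/32 + 1/8 + 3/64
= 3/8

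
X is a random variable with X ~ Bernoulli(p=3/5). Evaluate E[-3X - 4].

For X ~ Bernoulli(p=3/5):
E[X] = \frac{3}{5}
E[-3X - 4] = -3 × E[X] - 4 = - \frac{29}{5}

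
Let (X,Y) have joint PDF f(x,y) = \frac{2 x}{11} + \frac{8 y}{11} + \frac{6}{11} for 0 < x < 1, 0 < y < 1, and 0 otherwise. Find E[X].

E[X] = ∫_0^1 ∫_0^1 x × f(x,y) dy dx
= ∫_0^1 ∫_0^1 x × (\frac{2 x}{11} + \frac{8 y}{11} + \frac{6}{11}) dy dx
= \frac{17}{33}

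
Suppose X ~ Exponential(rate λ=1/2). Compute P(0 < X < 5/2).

P(0 < X < 5/2) = ∫_{0}^{5/2} f(x) dx
where f(x) = \frac{e^{- \frac{x}{2}}}{2}
= 1 - e^{- \frac{5}{4}}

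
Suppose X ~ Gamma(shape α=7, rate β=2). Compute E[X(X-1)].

E[X(X-1)] = E[X² - X] = E[X²] - E[X]
E[X] = \frac{7}{2}
E[X²] = Var(X) + (E[X])² = \frac{7}{4} + (\frac{7}{2})² = 14
E[X(X-1)] = 14 - \frac{7}{2} = \frac{21}{2}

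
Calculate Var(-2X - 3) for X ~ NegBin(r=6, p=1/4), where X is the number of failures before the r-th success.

For X ~ NegBin(r=6, p=1/4), where X is the number of failures before the r-th success:
Var(X) = 72
Var(-2X - 3) = (-2)² × Var(X) = 4 × 72 = 288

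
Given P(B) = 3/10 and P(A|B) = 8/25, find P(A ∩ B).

By definition, P(A|B) = P(A ∩ B) / P(B)
So P(A ∩ B) = P(A|B) × P(B)
= 8/25 × 3/10
= 12/125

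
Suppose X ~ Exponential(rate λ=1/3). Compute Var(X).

For X ~ Exponential(rate λ=1/3):
Var(X) = 9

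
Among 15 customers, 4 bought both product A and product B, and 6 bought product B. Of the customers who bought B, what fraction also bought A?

P(A ∩ B) = 4/15
P(B) = 6/15 = 2/5
P(A|B) = P(A ∩ B) / P(B) = (4/15) / (2/5) = 2/3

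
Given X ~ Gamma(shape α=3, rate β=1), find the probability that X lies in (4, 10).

P(4 < X < 10) = ∫_{4}^{10} f(x) dx
where f(x) = \frac{x^{2} e^{- x}}{2}
= \frac{-61 + 13 e^{6}}{e^{10}}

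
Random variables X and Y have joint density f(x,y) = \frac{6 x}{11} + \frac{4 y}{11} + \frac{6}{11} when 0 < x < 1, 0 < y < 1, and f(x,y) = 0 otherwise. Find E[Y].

E[Y] = ∫_0^1 ∫_0^1 y × f(x,y) dx dy
= \frac{35}{66}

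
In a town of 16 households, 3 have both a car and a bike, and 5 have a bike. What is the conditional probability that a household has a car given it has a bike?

P(A ∩ B) = 3/16
P(B) = 5/16
P(A|B) = P(A ∩ B) / P(B) = (3/16) / (5/16) = 3/5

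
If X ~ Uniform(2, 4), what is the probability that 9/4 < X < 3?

P(9/4 < X < 3) = ∫_{9/4}^{3} f(x) dx
where f(x) = \frac{1}{2}
= \frac{3}{8}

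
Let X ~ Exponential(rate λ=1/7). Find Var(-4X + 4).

For X ~ Exponential(rate λ=1/7):
Var(X) = 49
Var(-4X + 4) = (-4)² × Var(X) = 16 × 49 = 784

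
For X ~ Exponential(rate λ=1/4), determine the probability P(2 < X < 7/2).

P(2 < X < 7/2) = ∫_{2}^{7/2} f(x) dx
where f(x) = \frac{e^{- \frac{x}{4}}}{4}
= - \frac{1}{e^{\frac{7}{8}}} + e^{- \frac{1}{2}}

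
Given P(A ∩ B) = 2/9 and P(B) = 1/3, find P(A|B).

P(A|B) = P(A ∩ B) / P(B)
= (2/9) / (1/3)
= 2/3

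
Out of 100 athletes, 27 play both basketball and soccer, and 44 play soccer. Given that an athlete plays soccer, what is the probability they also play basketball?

P(A ∩ B) = 27/100
P(B) = 44/100 = 11/25
P(A|B) = P(A ∩ B) / P(B) = (27/100) / (11/25) = 27/44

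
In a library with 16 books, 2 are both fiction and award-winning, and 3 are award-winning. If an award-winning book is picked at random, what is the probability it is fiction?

P(A ∩ B) = 2/16 = 1/8
P(B) = 3/16
P(A|B) = P(A ∩ B) / P(B) = (1/8) / (3/16) = 2/3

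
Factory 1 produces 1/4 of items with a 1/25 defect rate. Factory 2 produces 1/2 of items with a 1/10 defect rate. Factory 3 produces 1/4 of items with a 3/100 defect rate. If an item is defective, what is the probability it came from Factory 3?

Using Bayes' theorem:
P(F1) = 1/4, P(D|F1) = 1/25
P(F2) = 1/2, P(D|F2) = 1/10
P(F3) = 1/4, P(D|F3) = 3/100
P(D) = P(D|F1)P(F1) + P(D|F2)P(F2) + P(D|F3)P(F3)
     = \frac{27}{400}
P(F3|D) = P(D|F3)P(F3) / P(D)
= \frac{1}{9}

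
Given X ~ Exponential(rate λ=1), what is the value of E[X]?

For X ~ Exponential(rate λ=1), the expected value is:
E[X] = 1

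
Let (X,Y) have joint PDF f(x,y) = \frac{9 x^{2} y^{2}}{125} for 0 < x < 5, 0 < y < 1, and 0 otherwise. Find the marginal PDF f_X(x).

f_X(x) = ∫_0^1 f(x,y) dy
= ∫_0^1 \frac{9 x^{2} y^{2}}{125} dy
= \frac{3 x^{2}}{125} for 0 < x < 5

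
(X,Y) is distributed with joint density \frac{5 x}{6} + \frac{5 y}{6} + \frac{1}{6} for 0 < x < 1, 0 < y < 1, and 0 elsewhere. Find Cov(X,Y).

E[XY] = ∫∫ xy × f(x,y) dx dy = \frac{23}{72}
E[X] = \frac{41}{72}
E[Y] = \frac{41}{72}
Cov(X,Y) = E[XY] - E[X]E[Y] = - \frac{25}{5184}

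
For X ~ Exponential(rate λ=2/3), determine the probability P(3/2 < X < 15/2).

P(3/2 < X < 15/2) = ∫_{3/2}^{15/2} f(x) dx
where f(x) = \frac{2 e^{- \frac{2 x}{3}}}{3}
= - \frac{1 - e^{4}}{e^{5}}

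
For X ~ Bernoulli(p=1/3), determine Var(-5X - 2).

For X ~ Bernoulli(p=1/3):
Var(X) = \frac{2}{9}
Var(-5X - 2) = (-5)² × Var(X) = 25 × \frac{2}{9} = \frac{50}{9}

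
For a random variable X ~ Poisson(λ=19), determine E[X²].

Using the identity E[X²] = Var(X) + (E[X])²:
E[X] = 19
Var(X) = 19
E[X²] = 19 + (19)²
= 380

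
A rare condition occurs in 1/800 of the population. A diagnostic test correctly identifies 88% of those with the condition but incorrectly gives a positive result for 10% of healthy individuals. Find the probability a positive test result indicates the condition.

Let D = the rare event, + = positive/flagged.
P(D) = 1/800
P(+|D) = 88/100 = 22/25
P(+|D') = 10/100 = 1/10
P(+) = P(+|D)P(D) + P(+|D')P(D')
     = \frac{22}{25} × \frac{1}{800} + \frac{1}{10} × \frac{799}{800}
     = \frac{4039}{40000}
P(D|+) = P(+|D)P(D)/P(+) = \frac{44}{4039}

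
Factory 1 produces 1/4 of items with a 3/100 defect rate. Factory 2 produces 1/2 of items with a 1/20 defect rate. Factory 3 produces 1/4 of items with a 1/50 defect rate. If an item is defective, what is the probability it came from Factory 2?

Using Bayes' theorem:
P(F1) = 1/4, P(D|F1) = 3/100
P(F2) = 1/2, P(D|F2) = 1/20
P(F3) = 1/4, P(D|F3) = 1/50
P(D) = P(D|F1)P(F1) + P(D|F2)P(F2) + P(D|F3)P(F3)
     = \frac{3}{80}
P(F2|D) = P(D|F2)P(F2) / P(D)
= \frac{2}{3}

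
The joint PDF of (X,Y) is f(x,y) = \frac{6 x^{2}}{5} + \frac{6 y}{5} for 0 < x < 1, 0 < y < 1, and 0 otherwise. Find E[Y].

E[Y] = ∫_0^1 ∫_0^1 y × f(x,y) dx dy
= \frac{3}{5}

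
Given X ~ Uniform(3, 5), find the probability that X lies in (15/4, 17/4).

P(15/4 < X < 17/4) = ∫_{15/4}^{17/4} f(x) dx
where f(x) = \frac{1}{2}
= \frac{1}{4}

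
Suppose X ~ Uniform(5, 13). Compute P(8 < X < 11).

P(8 < X < 11) = ∫_{8}^{11} f(x) dx
where f(x) = \frac{1}{8}
= \frac{3}{8}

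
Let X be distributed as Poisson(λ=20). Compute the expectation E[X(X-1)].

E[X(X-1)] = E[X² - X] = E[X²] - E[X]
E[X] = 20
E[X²] = Var(X) + (E[X])² = 20 + (20)² = 420
E[X(X-1)] = 420 - 20 = 400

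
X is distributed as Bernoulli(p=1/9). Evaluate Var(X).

For X ~ Bernoulli(p=1/9):
Var(X) = \frac{8}{81}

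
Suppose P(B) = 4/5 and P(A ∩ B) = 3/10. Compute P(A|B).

P(A|B) = P(A ∩ B) / P(B)
= (3/10) / (4/5)
= 3/8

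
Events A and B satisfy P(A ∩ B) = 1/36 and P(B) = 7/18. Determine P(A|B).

P(A|B) = P(A ∩ B) / P(B)
= (1/36) / (7/18)
= 1/14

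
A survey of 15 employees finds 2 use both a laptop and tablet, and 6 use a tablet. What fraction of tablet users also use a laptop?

P(A ∩ B) = 2/15
P(B) = 6/15 = 2/5
P(A|B) = P(A ∩ B) / P(B) = (2/15) / (2/5) = 1/3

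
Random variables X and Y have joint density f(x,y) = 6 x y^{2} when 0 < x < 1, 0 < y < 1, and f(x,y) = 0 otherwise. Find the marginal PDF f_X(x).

f_X(x) = ∫_0^1 f(x,y) dy
= ∫_0^1 6 x y^{2} dy
= 2 x for 0 < x < 1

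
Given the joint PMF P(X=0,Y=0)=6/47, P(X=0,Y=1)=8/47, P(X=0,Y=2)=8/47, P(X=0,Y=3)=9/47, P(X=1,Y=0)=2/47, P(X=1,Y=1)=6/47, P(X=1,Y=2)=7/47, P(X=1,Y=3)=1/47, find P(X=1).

P(X=1) = P(X=1,Y=0) + P(X=1,Y=1) + P(X=1,Y=2) + P(X=1,Y=3)
= 2/47 + 6/47 + 7/47 + 1/47
= 16/47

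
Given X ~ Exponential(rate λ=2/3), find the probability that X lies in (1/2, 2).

P(1/2 < X < 2) = ∫_{1/2}^{2} f(x) dx
where f(x) = \frac{2 e^{- \frac{2 x}{3}}}{3}
= - \frac{1 - e}{e^{\frac{4}{3}}}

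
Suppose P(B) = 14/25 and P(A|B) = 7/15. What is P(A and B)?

By definition, P(A|B) = P(A ∩ B) / P(B)
So P(A ∩ B) = P(A|B) × P(B)
= 7/15 × 14/25
= 98/375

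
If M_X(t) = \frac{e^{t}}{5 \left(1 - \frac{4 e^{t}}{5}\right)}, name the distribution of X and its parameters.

The MGF M(t) = \frac{e^{t}}{5 \left(1 - \frac{4 e^{t}}{5}\right)} is the standard form for the Geometric distribution.
Comparing with the known MGF formula identifies: Geometric(p=1/5), X = trial number of first success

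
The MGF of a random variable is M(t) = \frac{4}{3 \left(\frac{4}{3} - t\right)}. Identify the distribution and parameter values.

The MGF M(t) = \frac{4}{3 \left(\frac{4}{3} - t\right)} is the standard form for the Exponential distribution.
Comparing with the known MGF formula identifies: Exponential(rate λ=4/3)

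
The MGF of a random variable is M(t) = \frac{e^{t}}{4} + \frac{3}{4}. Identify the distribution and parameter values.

The MGF M(t) = \frac{e^{t}}{4} + \frac{3}{4} is the standard form for the Bernoulli distribution.
Comparing with the known MGF formula identifies: Bernoulli(p=1/4)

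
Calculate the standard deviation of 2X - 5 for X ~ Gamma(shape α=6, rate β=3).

For X ~ Gamma(shape α=6, rate β=3):
Var(X) = \frac{2}{3}
SD(X) = √(Var(X)) = √(\frac{2}{3}) = \frac{\sqrt{6}}{3}
SD(2X - 5) = |2| × SD(X) = 2 × \frac{\sqrt{6}}{3} = \frac{2 \sqrt{6}}{3}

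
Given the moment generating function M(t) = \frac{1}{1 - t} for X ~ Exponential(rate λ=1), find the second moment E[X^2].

To find E[X^2], compute M^(2)(0):
M^(1)(t) = \frac{1}{\left(1 - t\right)^{2}}
M^(2)(t) = \frac{2}{\left(1 - t\right)^{3}}
M^(2)(0) = 2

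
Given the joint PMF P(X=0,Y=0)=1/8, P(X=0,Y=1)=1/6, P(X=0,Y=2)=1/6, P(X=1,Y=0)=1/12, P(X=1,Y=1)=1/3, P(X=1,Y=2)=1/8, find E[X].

First find marginal of X:
P(X=0) = 11/24
P(X=1) = 13/24
E[X] = 0 × 11/24 + 1 × 13/24 = 13/24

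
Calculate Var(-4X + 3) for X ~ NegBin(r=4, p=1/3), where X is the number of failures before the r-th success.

For X ~ NegBin(r=4, p=1/3), where X is the number of failures before the r-th success:
Var(X) = 24
Var(-4X + 3) = (-4)² × Var(X) = 16 × 24 = 384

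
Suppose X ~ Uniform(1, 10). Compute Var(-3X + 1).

For X ~ Uniform(1, 10):
Var(X) = \frac{27}{4}
Var(-3X + 1) = (-3)² × Var(X) = 9 × \frac{27}{4} = \frac{243}{4}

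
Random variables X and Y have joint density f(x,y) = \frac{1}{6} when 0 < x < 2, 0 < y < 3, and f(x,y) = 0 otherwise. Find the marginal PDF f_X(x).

f_X(x) = ∫_0^3 f(x,y) dy
= ∫_0^3 \frac{1}{6} dy
= \frac{1}{2} for 0 < x < 2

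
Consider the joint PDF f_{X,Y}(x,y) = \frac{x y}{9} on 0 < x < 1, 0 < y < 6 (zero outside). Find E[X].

f_X(x) = ∫_0^6 \frac{x y}{9} dy = 2 x
E[X] = ∫_0^1 x × (2 x) dx = \frac{2}{3}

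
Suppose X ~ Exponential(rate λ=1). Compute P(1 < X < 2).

P(1 < X < 2) = ∫_{1}^{2} f(x) dx
where f(x) = e^{- x}
= - \frac{1 - e}{e^{2}}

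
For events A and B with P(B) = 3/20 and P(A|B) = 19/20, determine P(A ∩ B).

By definition, P(A|B) = P(A ∩ B) / P(B)
So P(A ∩ B) = P(A|B) × P(B)
= 19/20 × 3/20
= 57/400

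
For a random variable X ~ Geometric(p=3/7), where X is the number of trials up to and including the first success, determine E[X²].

Using the identity E[X²] = Var(X) + (E[X])²:
E[X] = \frac{7}{3}
Var(X) = \frac{28}{9}
E[X²] = \frac{28}{9} + (\frac{7}{3})²
= \frac{77}{9}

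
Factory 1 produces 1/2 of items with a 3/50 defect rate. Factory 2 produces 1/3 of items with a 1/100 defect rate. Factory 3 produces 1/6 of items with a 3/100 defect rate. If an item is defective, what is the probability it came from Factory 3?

Using Bayes' theorem:
P(F1) = 1/2, P(D|F1) = 3/50
P(F2) = 1/3, P(D|F2) = 1/100
P(F3) = 1/6, P(D|F3) = 3/100
P(D) = P(D|F1)P(F1) + P(D|F2)P(F2) + P(D|F3)P(F3)
     = \frac{23}{600}
P(F3|D) = P(D|F3)P(F3) / P(D)
= \frac{3}{23}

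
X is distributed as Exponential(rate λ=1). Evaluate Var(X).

For X ~ Exponential(rate λ=1):
Var(X) = 1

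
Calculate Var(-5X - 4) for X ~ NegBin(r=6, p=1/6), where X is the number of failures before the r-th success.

For X ~ NegBin(r=6, p=1/6), where X is the number of failures before the r-th success:
Var(X) = 180
Var(-5X - 4) = (-5)² × Var(X) = 25 × 180 = 4500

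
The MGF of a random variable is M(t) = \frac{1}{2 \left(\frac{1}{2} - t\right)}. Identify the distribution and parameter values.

The MGF M(t) = \frac{1}{2 \left(\frac{1}{2} - t\right)} is the standard form for the Exponential distribution.
Comparing with the known MGF formula identifies: Exponential(rate λ=1/2)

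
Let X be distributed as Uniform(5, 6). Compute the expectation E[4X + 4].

For X ~ Uniform(5, 6):
E[X] = \frac{11}{2}
E[4X + 4] = 4 × E[X] + 4 = 26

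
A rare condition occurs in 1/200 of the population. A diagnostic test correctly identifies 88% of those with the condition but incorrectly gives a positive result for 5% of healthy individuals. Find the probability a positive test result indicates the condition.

Let D = the rare event, + = positive/flagged.
P(D) = 1/200
P(+|D) = 88/100 = 22/25
P(+|D') = 5/100 = 1/20
P(+) = P(+|D)P(D) + P(+|D')P(D')
     = \frac{22}{25} × \frac{1}{200} + \frac{1}{20} × \frac{199}{200}
     = \frac{1083}{20000}
P(D|+) = P(+|D)P(D)/P(+) = \frac{88}{1083}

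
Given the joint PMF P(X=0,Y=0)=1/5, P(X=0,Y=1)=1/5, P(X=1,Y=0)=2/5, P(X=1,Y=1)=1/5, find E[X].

First find marginal of X:
P(X=0) = 2/5
P(X=1) = 3/5
E[X] = 0 × 2/5 + 1 × 3/5 = 3/5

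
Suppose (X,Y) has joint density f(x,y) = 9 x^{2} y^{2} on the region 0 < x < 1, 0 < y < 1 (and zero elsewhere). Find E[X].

E[X] = ∫_0^1 ∫_0^1 x × f(x,y) dy dx
= ∫_0^1 ∫_0^1 x × (9 x^{2} y^{2}) dy dx
= \frac{3}{4}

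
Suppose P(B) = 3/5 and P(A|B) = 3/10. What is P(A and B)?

By definition, P(A|B) = P(A ∩ B) / P(B)
So P(A ∩ B) = P(A|B) × P(B)
= 3/10 × 3/5
= 9/50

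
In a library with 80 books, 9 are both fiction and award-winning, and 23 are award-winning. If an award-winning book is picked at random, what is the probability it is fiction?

P(A ∩ B) = 9/80
P(B) = 23/80
P(A|B) = P(A ∩ B) / P(B) = (9/80) / (23/80) = 9/23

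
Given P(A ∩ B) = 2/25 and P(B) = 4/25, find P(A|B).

P(A|B) = P(A ∩ B) / P(B)
= (2/25) / (4/25)
= 1/2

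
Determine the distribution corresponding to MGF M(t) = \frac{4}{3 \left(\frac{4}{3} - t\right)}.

The MGF M(t) = \frac{4}{3 \left(\frac{4}{3} - t\right)} is the standard form for the Exponential distribution.
Comparing with the known MGF formula identifies: Exponential(rate λ=4/3)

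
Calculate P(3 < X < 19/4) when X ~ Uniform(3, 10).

P(3 < X < 19/4) = ∫_{3}^{19/4} f(x) dx
where f(x) = \frac{1}{7}
= \frac{1}{4}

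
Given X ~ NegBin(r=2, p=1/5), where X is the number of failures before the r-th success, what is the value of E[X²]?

Using the identity E[X²] = Var(X) + (E[X])²:
E[X] = 8
Var(X) = 40
E[X²] = 40 + (8)²
= 104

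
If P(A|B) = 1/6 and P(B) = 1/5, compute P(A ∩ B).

By definition, P(A|B) = P(A ∩ B) / P(B)
So P(A ∩ B) = P(A|B) × P(B)
= 1/6 × 1/5
= 1/30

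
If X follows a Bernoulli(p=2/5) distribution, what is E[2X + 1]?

For X ~ Bernoulli(p=2/5):
E[X] = \frac{2}{5}
E[2X + 1] = 2 × E[X] + 1 = \frac{9}{5}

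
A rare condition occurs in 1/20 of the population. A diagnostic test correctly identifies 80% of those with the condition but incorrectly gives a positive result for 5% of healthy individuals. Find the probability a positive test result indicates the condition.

Let D = the rare event, + = positive/flagged.
P(D) = 1/20
P(+|D) = 80/100 = 4/5
P(+|D') = 5/100 = 1/20
P(+) = P(+|D)P(D) + P(+|D')P(D')
     = \frac{4}{5} × \frac{1}{20} + \frac{1}{20} × \frac{19}{20}
     = \frac{7}{80}
P(D|+) = P(+|D)P(D)/P(+) = \frac{16}{35}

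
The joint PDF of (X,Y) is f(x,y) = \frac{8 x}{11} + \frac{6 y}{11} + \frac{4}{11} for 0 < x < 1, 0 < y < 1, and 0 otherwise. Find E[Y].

E[Y] = ∫_0^1 ∫_0^1 y × f(x,y) dx dy
= \frac{6}{11}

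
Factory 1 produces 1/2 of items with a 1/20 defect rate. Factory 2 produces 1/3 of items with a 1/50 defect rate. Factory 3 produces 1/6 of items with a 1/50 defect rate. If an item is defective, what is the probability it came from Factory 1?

Using Bayes' theorem:
P(F1) = 1/2, P(D|F1) = 1/20
P(F2) = 1/3, P(D|F2) = 1/50
P(F3) = 1/6, P(D|F3) = 1/50
P(D) = P(D|F1)P(F1) + P(D|F2)P(F2) + P(D|F3)P(F3)
     = \frac{7}{200}
P(F1|D) = P(D|F1)P(F1) / P(D)
= \frac{5}{7}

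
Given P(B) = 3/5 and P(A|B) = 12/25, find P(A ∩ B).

By definition, P(A|B) = P(A ∩ B) / P(B)
So P(A ∩ B) = P(A|B) × P(B)
= 12/25 × 3/5
= 36/125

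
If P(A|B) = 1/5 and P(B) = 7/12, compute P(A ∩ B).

By definition, P(A|B) = P(A ∩ B) / P(B)
So P(A ∩ B) = P(A|B) × P(B)
= 1/5 × 7/12
= 7/60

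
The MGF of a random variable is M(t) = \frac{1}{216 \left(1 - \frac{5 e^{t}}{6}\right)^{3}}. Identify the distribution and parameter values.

The MGF M(t) = \frac{1}{216 \left(1 - \frac{5 e^{t}}{6}\right)^{3}} is the standard form for the NegativeBinomial distribution.
Comparing with the known MGF formula identifies: NegBin(r=3, p=1/6), X = failures before r-th success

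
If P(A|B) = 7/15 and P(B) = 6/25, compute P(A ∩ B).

By definition, P(A|B) = P(A ∩ B) / P(B)
So P(A ∩ B) = P(A|B) × P(B)
= 7/15 × 6/25
= 14/125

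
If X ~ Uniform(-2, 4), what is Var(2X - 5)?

For X ~ Uniform(-2, 4):
Var(X) = 3
Var(2X - 5) = (2)² × Var(X) = 4 × 3 = 12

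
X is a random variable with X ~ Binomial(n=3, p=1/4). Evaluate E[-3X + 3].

For X ~ Binomial(n=3, p=1/4):
E[X] = \frac{3}{4}
E[-3X + 3] = -3 × E[X] + 3 = \frac{3}{4}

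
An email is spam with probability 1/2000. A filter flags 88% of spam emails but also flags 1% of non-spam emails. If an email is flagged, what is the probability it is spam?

Let D = the rare event, + = positive/flagged.
P(D) = 1/2000
P(+|D) = 88/100 = 22/25
P(+|D') = 1/100
P(+) = P(+|D)P(D) + P(+|D')P(D')
     = \frac{22}{25} × \frac{1}{2000} + \frac{1}{100} × \frac{1999}{2000}
     = \frac{2087}{200000}
P(D|+) = P(+|D)P(D)/P(+) = \frac{88}{2087}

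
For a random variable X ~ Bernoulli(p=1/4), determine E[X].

For X ~ Bernoulli(p=1/4), the expected value is:
E[X] = \frac{1}{4}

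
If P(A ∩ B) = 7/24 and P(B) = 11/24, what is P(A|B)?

P(A|B) = P(A ∩ B) / P(B)
= (7/24) / (11/24)
= 7/11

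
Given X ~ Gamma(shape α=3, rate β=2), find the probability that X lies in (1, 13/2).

P(1 < X < 13/2) = ∫_{1}^{13/2} f(x) dx
where f(x) = 4 x^{2} e^{- 2 x}
= \frac{-197 + 10 e^{11}}{2 e^{13}}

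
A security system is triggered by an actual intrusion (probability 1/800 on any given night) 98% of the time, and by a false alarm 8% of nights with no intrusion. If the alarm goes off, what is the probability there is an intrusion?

Let D = the rare event, + = positive/flagged.
P(D) = 1/800
P(+|D) = 98/100 = 49/50
P(+|D') = 8/100 = 2/25
P(+) = P(+|D)P(D) + P(+|D')P(D')
     = \frac{49}{50} × \frac{1}{800} + \frac{2}{25} × \frac{799}{800}
     = \frac{649}{8000}
P(D|+) = P(+|D)P(D)/P(+) = \frac{49}{3245}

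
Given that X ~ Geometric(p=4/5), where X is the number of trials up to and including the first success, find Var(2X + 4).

For X ~ Geometric(p=4/5), where X is the number of trials up to and including the first success:
Var(X) = \frac{5}{16}
Var(2X + 4) = (2)² × Var(X) = 4 × \frac{5}{16} = \frac{5}{4}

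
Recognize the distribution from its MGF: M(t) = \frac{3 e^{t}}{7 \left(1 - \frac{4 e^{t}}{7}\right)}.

The MGF M(t) = \frac{3 e^{t}}{7 \left(1 - \frac{4 e^{t}}{7}\right)} is the standard form for the Geometric distribution.
Comparing with the known MGF formula identifies: Geometric(p=3/7), X = trial number of first success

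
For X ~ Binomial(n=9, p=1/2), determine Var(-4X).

For X ~ Binomial(n=9, p=1/2):
Var(X) = \frac{9}{4}
Var(-4X) = (-4)² × Var(X) = 16 × \frac{9}{4} = 36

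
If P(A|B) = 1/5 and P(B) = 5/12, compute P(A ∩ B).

By definition, P(A|B) = P(A ∩ B) / P(B)
So P(A ∩ B) = P(A|B) × P(B)
= 1/5 × 5/12
= 1/12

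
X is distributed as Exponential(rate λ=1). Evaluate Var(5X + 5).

For X ~ Exponential(rate λ=1):
Var(X) = 1
Var(5X + 5) = (5)² × Var(X) = 25 × 1 = 25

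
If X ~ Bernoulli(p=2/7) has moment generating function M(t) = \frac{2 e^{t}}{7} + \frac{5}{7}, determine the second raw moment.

To find E[X^2], compute M^(2)(0):
M^(1)(t) = \frac{2 e^{t}}{7}
M^(2)(t) = \frac{2 e^{t}}{7}
M^(2)(0) = \frac{2}{7}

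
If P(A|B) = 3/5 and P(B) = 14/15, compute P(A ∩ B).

By definition, P(A|B) = P(A ∩ B) / P(B)
So P(A ∩ B) = P(A|B) × P(B)
= 3/5 × 14/15
= 14/25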